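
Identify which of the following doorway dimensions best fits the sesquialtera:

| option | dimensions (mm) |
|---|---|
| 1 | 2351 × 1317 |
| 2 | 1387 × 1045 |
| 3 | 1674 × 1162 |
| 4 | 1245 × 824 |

4

Target 3:2 ≈ 1.500.
1: 1.785 (Δ0.285)  2: 1.327 (Δ0.173)  3: 1.441 (Δ0.059)  4: 1.511 (Δ0.011)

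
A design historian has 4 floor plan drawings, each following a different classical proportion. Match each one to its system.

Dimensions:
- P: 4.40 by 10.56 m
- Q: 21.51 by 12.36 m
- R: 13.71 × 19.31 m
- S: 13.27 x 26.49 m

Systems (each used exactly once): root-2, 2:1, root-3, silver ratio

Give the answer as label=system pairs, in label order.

Ratios: P ≈ 2.400; Q ≈ 1.740; R ≈ 1.408; S ≈ 1.996.
Targets: root-2 ≈ 1.414; 2:1 ≈ 2.000; root-3 ≈ 1.732; silver ratio ≈ 2.414.

P=silver ratio, Q=root-3, R=root-2, S=2:1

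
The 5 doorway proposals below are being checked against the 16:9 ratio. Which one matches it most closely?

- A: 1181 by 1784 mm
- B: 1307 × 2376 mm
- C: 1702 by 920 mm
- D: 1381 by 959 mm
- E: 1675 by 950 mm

Ratios (long/short): A ≈ 1.511; B ≈ 1.818; C ≈ 1.850; D ≈ 1.440; E ≈ 1.763.
16:9 ≈ 1.778; option E is nearest (Δ 0.015).

E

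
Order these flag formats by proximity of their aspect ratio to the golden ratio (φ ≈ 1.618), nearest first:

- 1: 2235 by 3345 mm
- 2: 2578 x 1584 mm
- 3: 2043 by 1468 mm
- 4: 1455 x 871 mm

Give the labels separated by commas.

2, 4, 1, 3

Ratios: 1 = 3345 / 2235 ≈ 1.497; 2 = 2578 / 1584 ≈ 1.628; 3 = 2043 / 1468 ≈ 1.392; 4 = 1455 / 871 ≈ 1.670.
|Δ from 1.618|: 1 0.121; 2 0.010; 3 0.226; 4 0.052.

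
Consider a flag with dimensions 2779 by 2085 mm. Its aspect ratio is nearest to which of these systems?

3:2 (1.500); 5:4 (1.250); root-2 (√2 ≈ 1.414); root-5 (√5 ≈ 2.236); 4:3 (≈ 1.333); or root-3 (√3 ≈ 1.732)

4:3

2779/2085 ≈ 1.333. Nearest candidates are 4:3 (1.333, off by 0.000) and root-2 (1.414, off by 0.081).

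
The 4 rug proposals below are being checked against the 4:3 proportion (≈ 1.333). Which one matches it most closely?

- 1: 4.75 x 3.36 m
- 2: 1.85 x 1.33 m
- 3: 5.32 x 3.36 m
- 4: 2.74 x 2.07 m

4

Target 4:3 ≈ 1.333.
1: 1.414 (Δ0.081)  2: 1.391 (Δ0.058)  3: 1.583 (Δ0.250)  4: 1.324 (Δ0.009)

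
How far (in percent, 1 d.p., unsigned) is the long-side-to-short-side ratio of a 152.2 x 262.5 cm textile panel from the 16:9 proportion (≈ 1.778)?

3.0%

Ratio = 262.5 / 152.2 ≈ 1.7247.
Ideal 16:9 ≈ 1.7778. |1.7247 − 1.7778| / 1.7778 ≈ 2.99% → 3.0%.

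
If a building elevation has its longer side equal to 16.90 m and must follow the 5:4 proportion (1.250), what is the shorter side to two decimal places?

13.52 m

5:4 = 1.25000.
Shorter side = 16.90 ÷ 1.25000 ≈ 13.5200 → 13.52 m.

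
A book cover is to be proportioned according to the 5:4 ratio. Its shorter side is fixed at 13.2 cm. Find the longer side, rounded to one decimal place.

5:4 = 1.25000.
Longer side = 13.2 × 1.25000 ≈ 16.500 → 16.5 cm.

16.5 cm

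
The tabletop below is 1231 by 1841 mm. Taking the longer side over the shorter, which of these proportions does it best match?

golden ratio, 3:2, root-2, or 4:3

3:2

1841/1231 ≈ 1.496. Nearest candidates are 3:2 (1.500, off by 0.004) and root-2 (1.414, off by 0.082).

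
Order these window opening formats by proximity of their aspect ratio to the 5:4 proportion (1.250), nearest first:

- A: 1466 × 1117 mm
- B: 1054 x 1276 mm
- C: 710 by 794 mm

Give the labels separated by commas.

A: 1466/1117 ≈ 1.312 → |1.312 − 1.250| = 0.062
B: 1276/1054 ≈ 1.211 → |1.211 − 1.250| = 0.039
C: 794/710 ≈ 1.118 → |1.118 − 1.250| = 0.132

B, A, C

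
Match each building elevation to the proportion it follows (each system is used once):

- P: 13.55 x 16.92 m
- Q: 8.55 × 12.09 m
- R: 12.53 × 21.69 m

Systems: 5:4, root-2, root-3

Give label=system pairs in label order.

Ratios: P ≈ 1.249; Q ≈ 1.414; R ≈ 1.731.
Targets: 5:4 ≈ 1.250; root-2 ≈ 1.414; root-3 ≈ 1.732.

P=5:4, Q=root-2, R=root-3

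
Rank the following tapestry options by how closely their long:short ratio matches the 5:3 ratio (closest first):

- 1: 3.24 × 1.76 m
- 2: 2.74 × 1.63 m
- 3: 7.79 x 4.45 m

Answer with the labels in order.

Ratios: 1 = 3.24 / 1.76 ≈ 1.841; 2 = 2.74 / 1.63 ≈ 1.681; 3 = 7.79 / 4.45 ≈ 1.751.
|Δ from 1.667|: 1 0.174; 2 0.014; 3 0.084.

2, 3, 1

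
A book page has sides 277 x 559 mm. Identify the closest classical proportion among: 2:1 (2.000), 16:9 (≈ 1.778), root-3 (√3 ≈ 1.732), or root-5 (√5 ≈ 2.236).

559/277 ≈ 2.018. Nearest candidates are 2:1 (2.000, off by 0.018) and root-5 (2.236, off by 0.218).

2:1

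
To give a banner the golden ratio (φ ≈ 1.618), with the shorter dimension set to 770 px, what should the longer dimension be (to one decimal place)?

1245.9 px

golden ratio ≈ 1.61803.
Longer side = 770 × 1.61803 ≈ 1245.883 → 1245.9 px.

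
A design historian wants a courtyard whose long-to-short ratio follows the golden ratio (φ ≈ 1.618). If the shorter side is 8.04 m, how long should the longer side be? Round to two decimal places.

13.01 m

golden ratio ≈ 1.61803.
Longer side = 8.04 × 1.61803 ≈ 13.0090 → 13.01 m.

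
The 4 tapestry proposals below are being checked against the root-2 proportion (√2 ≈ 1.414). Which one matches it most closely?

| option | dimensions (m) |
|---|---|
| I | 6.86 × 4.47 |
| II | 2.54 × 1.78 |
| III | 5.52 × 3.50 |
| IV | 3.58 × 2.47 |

II

Ratios (long/short): I ≈ 1.535; II ≈ 1.427; III ≈ 1.577; IV ≈ 1.449.
root-2 ≈ 1.414; option II is nearest (Δ 0.013).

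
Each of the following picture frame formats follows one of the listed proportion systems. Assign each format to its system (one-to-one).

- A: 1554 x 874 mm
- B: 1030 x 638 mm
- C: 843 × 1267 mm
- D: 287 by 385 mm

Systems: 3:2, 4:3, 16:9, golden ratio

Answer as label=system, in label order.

A=16:9, B=golden ratio, C=3:2, D=4:3

Ratios: A ≈ 1.778; B ≈ 1.614; C ≈ 1.503; D ≈ 1.341.
Targets: 3:2 ≈ 1.500; 4:3 ≈ 1.333; 16:9 ≈ 1.778; golden ratio ≈ 1.618.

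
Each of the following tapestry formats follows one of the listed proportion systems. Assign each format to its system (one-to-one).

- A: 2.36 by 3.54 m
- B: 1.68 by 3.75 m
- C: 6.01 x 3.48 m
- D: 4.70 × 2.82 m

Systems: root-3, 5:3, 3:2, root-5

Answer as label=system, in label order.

A = 3.54/2.36 ≈ 1.500 → 3:2 (1.500)
B = 3.75/1.68 ≈ 2.232 → root-5 (2.236)
C = 6.01/3.48 ≈ 1.727 → root-3 (1.732)
D = 4.70/2.82 ≈ 1.667 → 5:3 (1.667)

A=3:2, B=root-5, C=root-3, D=5:3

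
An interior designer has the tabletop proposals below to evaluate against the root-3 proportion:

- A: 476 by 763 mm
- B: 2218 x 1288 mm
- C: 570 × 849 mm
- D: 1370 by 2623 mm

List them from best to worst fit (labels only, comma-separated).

B, A, D, C

Ratios: A = 763 / 476 ≈ 1.603; B = 2218 / 1288 ≈ 1.722; C = 849 / 570 ≈ 1.489; D = 2623 / 1370 ≈ 1.915.
|Δ from 1.732|: A 0.129; B 0.010; C 0.243; D 0.183.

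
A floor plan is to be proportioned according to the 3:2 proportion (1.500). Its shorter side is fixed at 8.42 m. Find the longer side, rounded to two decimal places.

12.63 m

3:2 = 1.50000.
Longer side = 8.42 × 1.50000 ≈ 12.6300 → 12.63 m.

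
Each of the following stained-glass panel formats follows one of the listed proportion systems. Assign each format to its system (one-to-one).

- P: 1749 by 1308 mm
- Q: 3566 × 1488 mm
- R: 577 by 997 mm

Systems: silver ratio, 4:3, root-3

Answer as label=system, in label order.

P=4:3, Q=silver ratio, R=root-3

P = 1749/1308 ≈ 1.337 → 4:3 (1.333)
Q = 3566/1488 ≈ 2.397 → silver ratio (2.414)
R = 997/577 ≈ 1.728 → root-3 (1.732)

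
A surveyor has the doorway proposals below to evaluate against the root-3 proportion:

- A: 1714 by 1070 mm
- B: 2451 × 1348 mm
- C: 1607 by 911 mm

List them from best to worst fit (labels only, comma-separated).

A: 1714/1070 ≈ 1.602 → |1.602 − 1.732| = 0.130
B: 2451/1348 ≈ 1.818 → |1.818 − 1.732| = 0.086
C: 1607/911 ≈ 1.764 → |1.764 − 1.732| = 0.032

C, B, A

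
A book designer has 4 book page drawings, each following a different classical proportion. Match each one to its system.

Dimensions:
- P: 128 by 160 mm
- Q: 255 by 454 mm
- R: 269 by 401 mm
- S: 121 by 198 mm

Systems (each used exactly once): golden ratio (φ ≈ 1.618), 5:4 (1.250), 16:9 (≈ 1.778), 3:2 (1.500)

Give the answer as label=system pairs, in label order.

P=5:4, Q=16:9, R=3:2, S=golden ratio

Ratios: P ≈ 1.250; Q ≈ 1.780; R ≈ 1.491; S ≈ 1.636.
Targets: golden ratio ≈ 1.618; 5:4 ≈ 1.250; 16:9 ≈ 1.778; 3:2 ≈ 1.500.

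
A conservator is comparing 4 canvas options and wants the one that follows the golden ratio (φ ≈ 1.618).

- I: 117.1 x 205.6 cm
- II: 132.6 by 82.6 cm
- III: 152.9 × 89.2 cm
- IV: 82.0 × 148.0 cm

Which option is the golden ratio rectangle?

II

Ratios (long/short): I ≈ 1.756; II ≈ 1.605; III ≈ 1.714; IV ≈ 1.805.
golden ratio ≈ 1.618; option II is nearest (Δ 0.013).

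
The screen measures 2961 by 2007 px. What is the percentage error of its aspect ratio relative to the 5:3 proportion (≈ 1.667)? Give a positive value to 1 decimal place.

11.5%

Ratio = 2961 / 2007 ≈ 1.4753.
Ideal 5:3 ≈ 1.6667. |1.4753 − 1.6667| / 1.6667 ≈ 11.48% → 11.5%.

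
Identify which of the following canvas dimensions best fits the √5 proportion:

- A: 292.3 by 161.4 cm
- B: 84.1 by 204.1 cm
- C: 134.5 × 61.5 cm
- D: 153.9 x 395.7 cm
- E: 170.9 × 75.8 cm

E

Ratios (long/short): A ≈ 1.811; B ≈ 2.427; C ≈ 2.187; D ≈ 2.571; E ≈ 2.255.
root-5 ≈ 2.236; option E is nearest (Δ 0.019).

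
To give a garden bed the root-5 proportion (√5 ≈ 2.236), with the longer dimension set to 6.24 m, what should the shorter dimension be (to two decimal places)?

2.79 m

root-5 ≈ 2.23607.
Shorter side = 6.24 ÷ 2.23607 ≈ 2.7906 → 2.79 m.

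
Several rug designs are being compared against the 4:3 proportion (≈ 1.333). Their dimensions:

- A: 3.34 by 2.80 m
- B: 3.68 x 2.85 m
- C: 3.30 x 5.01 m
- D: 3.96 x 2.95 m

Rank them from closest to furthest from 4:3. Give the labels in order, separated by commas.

D, B, A, C

A: 3.34/2.80 ≈ 1.193 → |1.193 − 1.333| = 0.140
B: 3.68/2.85 ≈ 1.291 → |1.291 − 1.333| = 0.042
C: 5.01/3.30 ≈ 1.518 → |1.518 − 1.333| = 0.185
D: 3.96/2.95 ≈ 1.342 → |1.342 − 1.333| = 0.009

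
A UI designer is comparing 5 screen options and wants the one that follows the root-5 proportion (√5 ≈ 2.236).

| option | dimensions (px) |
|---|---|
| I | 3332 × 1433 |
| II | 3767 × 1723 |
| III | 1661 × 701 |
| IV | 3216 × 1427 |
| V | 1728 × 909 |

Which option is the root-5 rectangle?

IV

Target root-5 ≈ 2.236.
I: 2.325 (Δ0.089)  II: 2.186 (Δ0.050)  III: 2.369 (Δ0.133)  IV: 2.254 (Δ0.018)  V: 1.901 (Δ0.335)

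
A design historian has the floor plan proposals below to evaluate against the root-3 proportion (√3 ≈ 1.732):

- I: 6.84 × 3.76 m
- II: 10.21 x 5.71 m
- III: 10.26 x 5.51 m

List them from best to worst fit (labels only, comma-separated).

II, I, III

I: 6.84/3.76 ≈ 1.819 → |1.819 − 1.732| = 0.087
II: 10.21/5.71 ≈ 1.788 → |1.788 − 1.732| = 0.056
III: 10.26/5.51 ≈ 1.862 → |1.862 − 1.732| = 0.130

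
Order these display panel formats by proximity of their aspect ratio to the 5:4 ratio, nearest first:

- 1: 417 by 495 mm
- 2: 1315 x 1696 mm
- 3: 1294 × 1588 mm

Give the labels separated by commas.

Ratios: 1 = 495 / 417 ≈ 1.187; 2 = 1696 / 1315 ≈ 1.290; 3 = 1588 / 1294 ≈ 1.227.
|Δ from 1.250|: 1 0.063; 2 0.040; 3 0.023.

3, 2, 1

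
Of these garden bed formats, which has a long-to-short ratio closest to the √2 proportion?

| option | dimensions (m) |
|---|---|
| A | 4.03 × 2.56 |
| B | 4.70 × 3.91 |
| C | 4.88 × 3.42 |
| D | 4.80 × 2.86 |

Ratios (long/short): A ≈ 1.574; B ≈ 1.202; C ≈ 1.427; D ≈ 1.678.
root-2 ≈ 1.414; option C is nearest (Δ 0.013).

C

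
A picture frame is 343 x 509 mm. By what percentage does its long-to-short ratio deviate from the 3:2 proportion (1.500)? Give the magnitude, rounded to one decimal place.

Ratio = 509 / 343 ≈ 1.4840.
Ideal 3:2 = 1.5000. |1.4840 − 1.5000| / 1.5000 ≈ 1.07% → 1.1%.

1.1%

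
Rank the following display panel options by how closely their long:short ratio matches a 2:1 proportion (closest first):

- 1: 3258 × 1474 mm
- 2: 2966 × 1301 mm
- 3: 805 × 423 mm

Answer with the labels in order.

Ratios: 1 = 3258 / 1474 ≈ 2.210; 2 = 2966 / 1301 ≈ 2.280; 3 = 805 / 423 ≈ 1.903.
|Δ from 2.000|: 1 0.210; 2 0.280; 3 0.097.

3, 1, 2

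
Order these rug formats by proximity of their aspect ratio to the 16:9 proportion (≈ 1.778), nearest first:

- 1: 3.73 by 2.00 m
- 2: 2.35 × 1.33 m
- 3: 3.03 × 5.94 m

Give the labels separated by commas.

Ratios: 1 = 3.73 / 2.00 ≈ 1.865; 2 = 2.35 / 1.33 ≈ 1.767; 3 = 5.94 / 3.03 ≈ 1.960.
|Δ from 1.778|: 1 0.087; 2 0.011; 3 0.182.

2, 1, 3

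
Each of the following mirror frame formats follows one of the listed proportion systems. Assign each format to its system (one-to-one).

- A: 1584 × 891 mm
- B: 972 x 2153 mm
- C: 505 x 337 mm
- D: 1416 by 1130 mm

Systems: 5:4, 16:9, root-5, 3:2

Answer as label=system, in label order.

A=16:9, B=root-5, C=3:2, D=5:4

Ratios: A ≈ 1.778; B ≈ 2.215; C ≈ 1.499; D ≈ 1.253.
Targets: 5:4 ≈ 1.250; 16:9 ≈ 1.778; root-5 ≈ 2.236; 3:2 ≈ 1.500.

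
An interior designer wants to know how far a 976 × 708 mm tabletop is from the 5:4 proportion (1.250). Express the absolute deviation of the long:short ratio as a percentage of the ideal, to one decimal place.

10.3%

Ratio = 976 / 708 ≈ 1.3785.
Ideal 5:4 = 1.2500. |1.3785 − 1.2500| / 1.2500 ≈ 10.28% → 10.3%.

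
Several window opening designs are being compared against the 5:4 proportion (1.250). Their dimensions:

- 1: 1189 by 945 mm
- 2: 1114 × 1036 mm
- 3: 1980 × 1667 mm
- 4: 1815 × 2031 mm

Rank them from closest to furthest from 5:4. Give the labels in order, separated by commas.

1, 3, 4, 2

Ratios: 1 = 1189 / 945 ≈ 1.258; 2 = 1114 / 1036 ≈ 1.075; 3 = 1980 / 1667 ≈ 1.188; 4 = 2031 / 1815 ≈ 1.119.
|Δ from 1.250|: 1 0.008; 2 0.175; 3 0.062; 4 0.131.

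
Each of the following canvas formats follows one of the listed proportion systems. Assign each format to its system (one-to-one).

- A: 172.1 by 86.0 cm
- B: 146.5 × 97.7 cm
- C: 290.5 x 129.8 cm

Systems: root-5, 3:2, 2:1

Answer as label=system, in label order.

A=2:1, B=3:2, C=root-5

A = 172.1/86.0 ≈ 2.001 → 2:1 (2.000)
B = 146.5/97.7 ≈ 1.499 → 3:2 (1.500)
C = 290.5/129.8 ≈ 2.238 → root-5 (2.236)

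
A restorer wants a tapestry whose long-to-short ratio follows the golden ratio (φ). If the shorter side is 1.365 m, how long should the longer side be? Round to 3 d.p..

golden ratio ≈ 1.61803.
Longer side = 1.365 × 1.61803 ≈ 2.20861 → 2.209 m.

2.209 m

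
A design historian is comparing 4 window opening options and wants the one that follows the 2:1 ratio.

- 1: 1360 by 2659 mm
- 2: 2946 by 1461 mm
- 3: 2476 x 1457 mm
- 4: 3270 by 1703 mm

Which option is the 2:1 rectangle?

2

Target 2:1 ≈ 2.000.
1: 1.955 (Δ0.045)  2: 2.016 (Δ0.016)  3: 1.699 (Δ0.301)  4: 1.920 (Δ0.080)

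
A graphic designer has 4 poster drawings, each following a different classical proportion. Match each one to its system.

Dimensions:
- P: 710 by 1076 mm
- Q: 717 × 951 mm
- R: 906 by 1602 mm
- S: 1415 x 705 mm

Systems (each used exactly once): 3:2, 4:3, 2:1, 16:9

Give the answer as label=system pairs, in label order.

P=3:2, Q=4:3, R=16:9, S=2:1

P = 1076/710 ≈ 1.515 → 3:2 (1.500)
Q = 951/717 ≈ 1.326 → 4:3 (1.333)
R = 1602/906 ≈ 1.768 → 16:9 (1.778)
S = 1415/705 ≈ 2.007 → 2:1 (2.000)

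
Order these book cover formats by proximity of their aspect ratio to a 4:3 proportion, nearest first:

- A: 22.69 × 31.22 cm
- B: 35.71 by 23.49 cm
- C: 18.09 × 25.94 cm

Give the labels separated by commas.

A, C, B

Ratios: A = 31.22 / 22.69 ≈ 1.376; B = 35.71 / 23.49 ≈ 1.520; C = 25.94 / 18.09 ≈ 1.434.
|Δ from 1.333|: A 0.043; B 0.187; C 0.101.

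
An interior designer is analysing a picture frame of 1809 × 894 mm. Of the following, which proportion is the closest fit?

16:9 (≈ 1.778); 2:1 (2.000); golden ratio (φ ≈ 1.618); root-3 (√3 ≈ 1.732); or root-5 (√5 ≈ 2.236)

2:1

Ratio = 1809 / 894 ≈ 2.023.
Distances: 16:9 1.778 (Δ 0.245); 2:1 2.000 (Δ 0.023); golden ratio 1.618 (Δ 0.405); root-3 1.732 (Δ 0.291); root-5 2.236 (Δ 0.213).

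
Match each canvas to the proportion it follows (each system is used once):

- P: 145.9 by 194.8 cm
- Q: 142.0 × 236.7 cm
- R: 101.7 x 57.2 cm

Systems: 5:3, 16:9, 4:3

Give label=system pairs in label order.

P=4:3, Q=5:3, R=16:9

P = 194.8/145.9 ≈ 1.335 → 4:3 (1.333)
Q = 236.7/142.0 ≈ 1.667 → 5:3 (1.667)
R = 101.7/57.2 ≈ 1.778 → 16:9 (1.778)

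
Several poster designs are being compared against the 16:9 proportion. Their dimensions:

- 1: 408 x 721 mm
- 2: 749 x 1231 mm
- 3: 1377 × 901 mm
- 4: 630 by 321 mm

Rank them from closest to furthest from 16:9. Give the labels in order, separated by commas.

1, 2, 4, 3

Ratios: 1 = 721 / 408 ≈ 1.767; 2 = 1231 / 749 ≈ 1.644; 3 = 1377 / 901 ≈ 1.528; 4 = 630 / 321 ≈ 1.963.
|Δ from 1.778|: 1 0.011; 2 0.134; 3 0.250; 4 0.185.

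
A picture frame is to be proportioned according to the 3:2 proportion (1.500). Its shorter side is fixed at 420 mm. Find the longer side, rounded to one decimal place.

630.0 mm

3:2 = 1.50000.
Longer side = 420 × 1.50000 ≈ 630.000 → 630.0 mm.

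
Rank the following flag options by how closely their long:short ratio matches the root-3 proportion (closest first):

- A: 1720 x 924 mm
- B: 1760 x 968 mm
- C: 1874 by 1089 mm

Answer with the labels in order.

C, B, A

Ratios: A = 1720 / 924 ≈ 1.861; B = 1760 / 968 ≈ 1.818; C = 1874 / 1089 ≈ 1.721.
|Δ from 1.732|: A 0.129; B 0.086; C 0.011.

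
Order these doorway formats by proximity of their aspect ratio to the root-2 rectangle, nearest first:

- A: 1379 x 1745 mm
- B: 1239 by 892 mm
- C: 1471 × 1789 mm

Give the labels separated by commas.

A: 1745/1379 ≈ 1.265 → |1.265 − 1.414| = 0.149
B: 1239/892 ≈ 1.389 → |1.389 − 1.414| = 0.025
C: 1789/1471 ≈ 1.216 → |1.216 − 1.414| = 0.198

B, A, C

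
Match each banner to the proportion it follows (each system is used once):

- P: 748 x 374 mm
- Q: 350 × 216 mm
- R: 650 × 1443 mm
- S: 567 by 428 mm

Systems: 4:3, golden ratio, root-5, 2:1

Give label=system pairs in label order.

P = 748/374 ≈ 2.000 → 2:1 (2.000)
Q = 350/216 ≈ 1.620 → golden ratio (1.618)
R = 1443/650 ≈ 2.220 → root-5 (2.236)
S = 567/428 ≈ 1.325 → 4:3 (1.333)

P=2:1, Q=golden ratio, R=root-5, S=4:3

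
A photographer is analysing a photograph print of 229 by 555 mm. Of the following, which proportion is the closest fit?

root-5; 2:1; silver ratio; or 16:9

Ratio = 555 / 229 ≈ 2.424.
Distances: root-5 2.236 (Δ 0.188); 2:1 2.000 (Δ 0.424); silver ratio 2.414 (Δ 0.010); 16:9 1.778 (Δ 0.646).

silver ratio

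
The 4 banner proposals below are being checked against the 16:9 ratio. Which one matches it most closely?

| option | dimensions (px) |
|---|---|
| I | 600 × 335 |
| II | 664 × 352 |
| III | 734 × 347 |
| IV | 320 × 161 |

I

Ratios (long/short): I ≈ 1.791; II ≈ 1.886; III ≈ 2.115; IV ≈ 1.988.
16:9 ≈ 1.778; option I is nearest (Δ 0.013).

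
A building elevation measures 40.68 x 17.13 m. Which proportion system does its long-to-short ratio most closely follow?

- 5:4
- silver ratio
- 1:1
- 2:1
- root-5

40.68/17.13 ≈ 2.375. Nearest candidates are silver ratio (2.414, off by 0.039) and root-5 (2.236, off by 0.139).

silver ratio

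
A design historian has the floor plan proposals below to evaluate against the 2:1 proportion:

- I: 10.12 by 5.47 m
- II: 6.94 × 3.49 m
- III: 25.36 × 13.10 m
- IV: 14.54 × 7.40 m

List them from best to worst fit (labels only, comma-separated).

I: 10.12/5.47 ≈ 1.850 → |1.850 − 2.000| = 0.150
II: 6.94/3.49 ≈ 1.989 → |1.989 − 2.000| = 0.011
III: 25.36/13.10 ≈ 1.936 → |1.936 − 2.000| = 0.064
IV: 14.54/7.40 ≈ 1.965 → |1.965 − 2.000| = 0.035

II, IV, III, I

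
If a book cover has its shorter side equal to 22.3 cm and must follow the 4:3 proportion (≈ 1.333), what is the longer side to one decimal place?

29.7 cm

4:3 ≈ 1.33333.
Longer side = 22.3 × 1.33333 ≈ 29.733 → 29.7 cm.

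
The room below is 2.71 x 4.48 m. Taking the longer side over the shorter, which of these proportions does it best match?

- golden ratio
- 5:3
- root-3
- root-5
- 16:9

Ratio = 4.48 / 2.71 ≈ 1.653.
Distances: golden ratio 1.618 (Δ 0.035); 5:3 1.667 (Δ 0.014); root-3 1.732 (Δ 0.079); root-5 2.236 (Δ 0.583); 16:9 1.778 (Δ 0.125).

5:3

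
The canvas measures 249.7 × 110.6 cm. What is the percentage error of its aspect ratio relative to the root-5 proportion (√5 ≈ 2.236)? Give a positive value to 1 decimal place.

Ratio = 249.7 / 110.6 ≈ 2.2577.
Ideal root-5 ≈ 2.2361. |2.2577 − 2.2361| / 2.2361 ≈ 0.97% → 1.0%.

1.0%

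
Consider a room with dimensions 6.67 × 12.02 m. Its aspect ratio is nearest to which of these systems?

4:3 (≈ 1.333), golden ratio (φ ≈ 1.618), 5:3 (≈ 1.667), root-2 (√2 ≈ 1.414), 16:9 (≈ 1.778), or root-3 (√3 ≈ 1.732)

12.02/6.67 ≈ 1.802. Nearest candidates are 16:9 (1.778, off by 0.024) and root-3 (1.732, off by 0.070).

16:9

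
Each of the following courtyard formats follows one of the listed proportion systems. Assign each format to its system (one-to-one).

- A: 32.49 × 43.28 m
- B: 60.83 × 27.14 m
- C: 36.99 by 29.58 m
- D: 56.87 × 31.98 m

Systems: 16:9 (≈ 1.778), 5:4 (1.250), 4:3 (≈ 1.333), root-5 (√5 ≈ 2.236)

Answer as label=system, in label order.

A=4:3, B=root-5, C=5:4, D=16:9

Ratios: A ≈ 1.332; B ≈ 2.241; C ≈ 1.251; D ≈ 1.778.
Targets: 16:9 ≈ 1.778; 5:4 ≈ 1.250; 4:3 ≈ 1.333; root-5 ≈ 2.236.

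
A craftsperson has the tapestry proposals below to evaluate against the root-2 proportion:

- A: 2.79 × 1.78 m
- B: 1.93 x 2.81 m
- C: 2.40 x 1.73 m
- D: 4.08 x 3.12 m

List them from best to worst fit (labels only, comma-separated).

C, B, D, A

Ratios: A = 2.79 / 1.78 ≈ 1.567; B = 2.81 / 1.93 ≈ 1.456; C = 2.40 / 1.73 ≈ 1.387; D = 4.08 / 3.12 ≈ 1.308.
|Δ from 1.414|: A 0.153; B 0.042; C 0.027; D 0.106.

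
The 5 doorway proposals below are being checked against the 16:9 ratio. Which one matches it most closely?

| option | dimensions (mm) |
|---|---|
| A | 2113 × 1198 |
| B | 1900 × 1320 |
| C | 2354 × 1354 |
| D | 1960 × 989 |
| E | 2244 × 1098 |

Ratios (long/short): A ≈ 1.764; B ≈ 1.439; C ≈ 1.739; D ≈ 1.982; E ≈ 2.044.
16:9 ≈ 1.778; option A is nearest (Δ 0.014).

A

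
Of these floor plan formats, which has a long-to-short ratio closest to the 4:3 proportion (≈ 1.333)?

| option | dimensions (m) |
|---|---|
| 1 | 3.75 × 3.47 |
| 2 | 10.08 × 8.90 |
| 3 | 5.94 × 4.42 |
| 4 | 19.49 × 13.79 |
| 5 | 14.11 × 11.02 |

3

Target 4:3 ≈ 1.333.
1: 1.081 (Δ0.252)  2: 1.133 (Δ0.200)  3: 1.344 (Δ0.011)  4: 1.413 (Δ0.080)  5: 1.280 (Δ0.053)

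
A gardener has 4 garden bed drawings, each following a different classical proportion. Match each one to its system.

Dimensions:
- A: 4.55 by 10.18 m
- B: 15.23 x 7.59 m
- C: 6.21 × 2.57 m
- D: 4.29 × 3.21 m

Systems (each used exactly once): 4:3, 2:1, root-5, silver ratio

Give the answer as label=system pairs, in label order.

A=root-5, B=2:1, C=silver ratio, D=4:3

Ratios: A ≈ 2.237; B ≈ 2.007; C ≈ 2.416; D ≈ 1.336.
Targets: 4:3 ≈ 1.333; 2:1 ≈ 2.000; root-5 ≈ 2.236; silver ratio ≈ 2.414.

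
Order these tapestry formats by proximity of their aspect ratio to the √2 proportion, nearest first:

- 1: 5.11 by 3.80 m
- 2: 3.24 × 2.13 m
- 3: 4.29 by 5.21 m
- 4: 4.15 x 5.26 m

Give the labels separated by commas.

1: 5.11/3.80 ≈ 1.345 → |1.345 − 1.414| = 0.069
2: 3.24/2.13 ≈ 1.521 → |1.521 − 1.414| = 0.107
3: 5.21/4.29 ≈ 1.214 → |1.214 − 1.414| = 0.200
4: 5.26/4.15 ≈ 1.267 → |1.267 − 1.414| = 0.147

1, 2, 4, 3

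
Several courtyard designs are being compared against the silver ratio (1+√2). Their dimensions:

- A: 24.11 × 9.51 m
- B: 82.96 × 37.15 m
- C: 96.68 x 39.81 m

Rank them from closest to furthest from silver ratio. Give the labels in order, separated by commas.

C, A, B

Ratios: A = 24.11 / 9.51 ≈ 2.535; B = 82.96 / 37.15 ≈ 2.233; C = 96.68 / 39.81 ≈ 2.429.
|Δ from 2.414|: A 0.121; B 0.181; C 0.015.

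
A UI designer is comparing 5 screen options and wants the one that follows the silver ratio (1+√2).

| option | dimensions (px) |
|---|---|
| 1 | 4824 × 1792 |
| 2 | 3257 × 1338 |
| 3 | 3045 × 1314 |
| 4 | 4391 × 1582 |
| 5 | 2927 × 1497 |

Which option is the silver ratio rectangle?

Target silver ratio ≈ 2.414.
1: 2.692 (Δ0.278)  2: 2.434 (Δ0.020)  3: 2.317 (Δ0.097)  4: 2.776 (Δ0.362)  5: 1.955 (Δ0.459)

2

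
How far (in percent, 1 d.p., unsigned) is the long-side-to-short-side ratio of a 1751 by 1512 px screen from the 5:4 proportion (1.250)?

7.4%

Ratio = 1751 / 1512 ≈ 1.1581.
Ideal 5:4 = 1.2500. |1.1581 − 1.2500| / 1.2500 ≈ 7.35% → 7.4%.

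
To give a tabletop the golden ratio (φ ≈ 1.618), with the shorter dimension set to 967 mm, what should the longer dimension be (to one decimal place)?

1564.6 mm

golden ratio ≈ 1.61803.
Longer side = 967 × 1.61803 ≈ 1564.635 → 1564.6 mm.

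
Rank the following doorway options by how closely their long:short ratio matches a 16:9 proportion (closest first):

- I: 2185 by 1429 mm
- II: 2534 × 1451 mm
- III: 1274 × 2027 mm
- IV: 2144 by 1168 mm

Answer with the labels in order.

I: 2185/1429 ≈ 1.529 → |1.529 − 1.778| = 0.249
II: 2534/1451 ≈ 1.746 → |1.746 − 1.778| = 0.032
III: 2027/1274 ≈ 1.591 → |1.591 − 1.778| = 0.187
IV: 2144/1168 ≈ 1.836 → |1.836 − 1.778| = 0.058

II, IV, III, I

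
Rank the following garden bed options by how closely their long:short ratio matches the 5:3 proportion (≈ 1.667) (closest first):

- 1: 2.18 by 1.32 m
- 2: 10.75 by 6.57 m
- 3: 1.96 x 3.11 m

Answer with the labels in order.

Ratios: 1 = 2.18 / 1.32 ≈ 1.652; 2 = 10.75 / 6.57 ≈ 1.636; 3 = 3.11 / 1.96 ≈ 1.587.
|Δ from 1.667|: 1 0.015; 2 0.031; 3 0.080.

1, 2, 3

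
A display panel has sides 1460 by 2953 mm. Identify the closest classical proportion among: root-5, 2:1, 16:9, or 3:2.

2:1

2953/1460 ≈ 2.023. Nearest candidates are 2:1 (2.000, off by 0.023) and root-5 (2.236, off by 0.213).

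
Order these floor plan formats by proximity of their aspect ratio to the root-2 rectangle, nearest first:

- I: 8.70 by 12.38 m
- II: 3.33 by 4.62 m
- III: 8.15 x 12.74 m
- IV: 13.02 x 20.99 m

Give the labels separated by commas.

Ratios: I = 12.38 / 8.70 ≈ 1.423; II = 4.62 / 3.33 ≈ 1.387; III = 12.74 / 8.15 ≈ 1.563; IV = 20.99 / 13.02 ≈ 1.612.
|Δ from 1.414|: I 0.009; II 0.027; III 0.149; IV 0.198.

I, II, III, IV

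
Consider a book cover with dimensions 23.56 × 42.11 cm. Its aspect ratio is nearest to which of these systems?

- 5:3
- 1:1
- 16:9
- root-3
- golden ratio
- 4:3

Ratio = 42.11 / 23.56 ≈ 1.787.
Distances: 5:3 1.667 (Δ 0.120); 1:1 1.000 (Δ 0.787); 16:9 1.778 (Δ 0.009); root-3 1.732 (Δ 0.055); golden ratio 1.618 (Δ 0.169); 4:3 1.333 (Δ 0.454).

16:9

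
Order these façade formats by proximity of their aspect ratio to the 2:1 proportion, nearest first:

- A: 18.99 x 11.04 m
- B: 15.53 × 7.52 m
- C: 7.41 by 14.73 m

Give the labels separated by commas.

C, B, A

A: 18.99/11.04 ≈ 1.720 → |1.720 − 2.000| = 0.280
B: 15.53/7.52 ≈ 2.065 → |2.065 − 2.000| = 0.065
C: 14.73/7.41 ≈ 1.988 → |1.988 − 2.000| = 0.012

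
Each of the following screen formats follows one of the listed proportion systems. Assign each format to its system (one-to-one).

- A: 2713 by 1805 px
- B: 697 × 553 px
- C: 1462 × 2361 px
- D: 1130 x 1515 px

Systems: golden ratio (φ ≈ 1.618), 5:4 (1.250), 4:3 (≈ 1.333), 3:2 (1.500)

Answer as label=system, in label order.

Ratios: A ≈ 1.503; B ≈ 1.260; C ≈ 1.615; D ≈ 1.341.
Targets: golden ratio ≈ 1.618; 5:4 ≈ 1.250; 4:3 ≈ 1.333; 3:2 ≈ 1.500.

A=3:2, B=5:4, C=golden ratio, D=4:3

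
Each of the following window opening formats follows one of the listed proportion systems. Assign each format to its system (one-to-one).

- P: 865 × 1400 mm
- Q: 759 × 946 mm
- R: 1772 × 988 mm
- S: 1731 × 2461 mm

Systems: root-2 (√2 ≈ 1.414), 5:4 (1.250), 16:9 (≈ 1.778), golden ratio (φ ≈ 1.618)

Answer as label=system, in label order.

Ratios: P ≈ 1.618; Q ≈ 1.246; R ≈ 1.794; S ≈ 1.422.
Targets: root-2 ≈ 1.414; 5:4 ≈ 1.250; 16:9 ≈ 1.778; golden ratio ≈ 1.618.

P=golden ratio, Q=5:4, R=16:9, S=root-2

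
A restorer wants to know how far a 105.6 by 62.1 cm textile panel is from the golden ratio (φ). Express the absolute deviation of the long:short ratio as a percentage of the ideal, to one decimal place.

5.1%

Ratio = 105.6 / 62.1 ≈ 1.7005.
Ideal golden ratio ≈ 1.6180. |1.7005 − 1.6180| / 1.6180 ≈ 5.10% → 5.1%.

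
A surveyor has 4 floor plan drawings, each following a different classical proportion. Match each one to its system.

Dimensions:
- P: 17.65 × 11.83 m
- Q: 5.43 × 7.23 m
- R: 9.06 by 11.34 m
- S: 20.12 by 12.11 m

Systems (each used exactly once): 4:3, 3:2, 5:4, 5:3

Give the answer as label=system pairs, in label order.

Ratios: P ≈ 1.492; Q ≈ 1.331; R ≈ 1.252; S ≈ 1.661.
Targets: 4:3 ≈ 1.333; 3:2 ≈ 1.500; 5:4 ≈ 1.250; 5:3 ≈ 1.667.

P=3:2, Q=4:3, R=5:4, S=5:3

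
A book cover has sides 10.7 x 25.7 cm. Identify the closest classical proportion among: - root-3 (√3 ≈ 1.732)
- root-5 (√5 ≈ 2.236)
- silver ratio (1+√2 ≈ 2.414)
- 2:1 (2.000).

silver ratio

25.7/10.7 ≈ 2.402. Nearest candidates are silver ratio (2.414, off by 0.012) and root-5 (2.236, off by 0.166).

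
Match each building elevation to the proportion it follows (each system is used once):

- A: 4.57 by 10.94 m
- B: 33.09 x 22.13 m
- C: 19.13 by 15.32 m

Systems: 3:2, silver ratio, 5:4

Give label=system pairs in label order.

A = 10.94/4.57 ≈ 2.394 → silver ratio (2.414)
B = 33.09/22.13 ≈ 1.495 → 3:2 (1.500)
C = 19.13/15.32 ≈ 1.249 → 5:4 (1.250)

A=silver ratio, B=3:2, C=5:4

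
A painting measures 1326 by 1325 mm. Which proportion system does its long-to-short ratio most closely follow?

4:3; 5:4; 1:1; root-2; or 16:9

1:1

Ratio = 1326 / 1325 ≈ 1.001.
Distances: 4:3 1.333 (Δ 0.332); 5:4 1.250 (Δ 0.249); 1:1 1.000 (Δ 0.001); root-2 1.414 (Δ 0.413); 16:9 1.778 (Δ 0.777).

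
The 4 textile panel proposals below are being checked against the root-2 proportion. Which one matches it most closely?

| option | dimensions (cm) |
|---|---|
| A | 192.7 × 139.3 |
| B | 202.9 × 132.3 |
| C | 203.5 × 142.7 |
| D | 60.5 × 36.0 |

Ratios (long/short): A ≈ 1.383; B ≈ 1.534; C ≈ 1.426; D ≈ 1.681.
root-2 ≈ 1.414; option C is nearest (Δ 0.012).

C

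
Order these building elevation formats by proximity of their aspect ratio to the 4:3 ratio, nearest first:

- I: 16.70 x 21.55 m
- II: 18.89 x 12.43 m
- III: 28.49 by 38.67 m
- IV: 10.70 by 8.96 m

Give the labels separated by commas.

III, I, IV, II

I: 21.55/16.70 ≈ 1.290 → |1.290 − 1.333| = 0.043
II: 18.89/12.43 ≈ 1.520 → |1.520 − 1.333| = 0.187
III: 38.67/28.49 ≈ 1.357 → |1.357 − 1.333| = 0.024
IV: 10.70/8.96 ≈ 1.194 → |1.194 − 1.333| = 0.139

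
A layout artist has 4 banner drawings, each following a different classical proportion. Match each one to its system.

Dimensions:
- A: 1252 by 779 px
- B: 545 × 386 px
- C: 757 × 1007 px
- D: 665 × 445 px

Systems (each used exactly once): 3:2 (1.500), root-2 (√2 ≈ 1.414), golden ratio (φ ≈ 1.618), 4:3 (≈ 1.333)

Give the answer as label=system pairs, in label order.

A=golden ratio, B=root-2, C=4:3, D=3:2

A = 1252/779 ≈ 1.607 → golden ratio (1.618)
B = 545/386 ≈ 1.412 → root-2 (1.414)
C = 1007/757 ≈ 1.330 → 4:3 (1.333)
D = 665/445 ≈ 1.494 → 3:2 (1.500)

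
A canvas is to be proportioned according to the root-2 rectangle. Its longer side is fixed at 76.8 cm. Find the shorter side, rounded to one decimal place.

54.3 cm

root-2 ≈ 1.41421.
Shorter side = 76.8 ÷ 1.41421 ≈ 54.306 → 54.3 cm.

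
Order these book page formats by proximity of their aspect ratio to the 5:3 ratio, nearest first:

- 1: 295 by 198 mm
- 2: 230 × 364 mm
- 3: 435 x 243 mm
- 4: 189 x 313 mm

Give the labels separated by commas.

4, 2, 3, 1

Ratios: 1 = 295 / 198 ≈ 1.490; 2 = 364 / 230 ≈ 1.583; 3 = 435 / 243 ≈ 1.790; 4 = 313 / 189 ≈ 1.656.
|Δ from 1.667|: 1 0.177; 2 0.084; 3 0.123; 4 0.011.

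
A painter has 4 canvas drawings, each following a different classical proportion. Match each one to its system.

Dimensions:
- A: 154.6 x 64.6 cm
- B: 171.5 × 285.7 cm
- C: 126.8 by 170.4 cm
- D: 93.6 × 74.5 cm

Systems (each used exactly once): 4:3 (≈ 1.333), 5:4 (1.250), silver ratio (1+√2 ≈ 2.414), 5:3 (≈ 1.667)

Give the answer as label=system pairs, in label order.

A = 154.6/64.6 ≈ 2.393 → silver ratio (2.414)
B = 285.7/171.5 ≈ 1.666 → 5:3 (1.667)
C = 170.4/126.8 ≈ 1.344 → 4:3 (1.333)
D = 93.6/74.5 ≈ 1.256 → 5:4 (1.250)

A=silver ratio, B=5:3, C=4:3, D=5:4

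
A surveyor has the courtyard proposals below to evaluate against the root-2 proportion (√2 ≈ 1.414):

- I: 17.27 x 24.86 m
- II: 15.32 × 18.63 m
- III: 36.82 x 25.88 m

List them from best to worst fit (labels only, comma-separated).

III, I, II

Ratios: I = 24.86 / 17.27 ≈ 1.439; II = 18.63 / 15.32 ≈ 1.216; III = 36.82 / 25.88 ≈ 1.423.
|Δ from 1.414|: I 0.025; II 0.198; III 0.009.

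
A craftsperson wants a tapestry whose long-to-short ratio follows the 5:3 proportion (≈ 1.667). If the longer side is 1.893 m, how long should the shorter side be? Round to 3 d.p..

1.136 m

5:3 ≈ 1.66667.
Shorter side = 1.893 ÷ 1.66667 ≈ 1.13580 → 1.136 m.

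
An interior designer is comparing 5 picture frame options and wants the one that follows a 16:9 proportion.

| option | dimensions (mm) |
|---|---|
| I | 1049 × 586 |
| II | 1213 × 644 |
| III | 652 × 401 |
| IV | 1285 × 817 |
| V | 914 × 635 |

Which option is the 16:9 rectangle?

I

Ratios (long/short): I ≈ 1.790; II ≈ 1.884; III ≈ 1.626; IV ≈ 1.573; V ≈ 1.439.
16:9 ≈ 1.778; option I is nearest (Δ 0.012).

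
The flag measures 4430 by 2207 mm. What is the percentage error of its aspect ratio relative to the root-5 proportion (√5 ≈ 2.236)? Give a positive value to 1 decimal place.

10.2%

Ratio = 4430 / 2207 ≈ 2.0072.
Ideal root-5 ≈ 2.2361. |2.0072 − 2.2361| / 2.2361 ≈ 10.24% → 10.2%.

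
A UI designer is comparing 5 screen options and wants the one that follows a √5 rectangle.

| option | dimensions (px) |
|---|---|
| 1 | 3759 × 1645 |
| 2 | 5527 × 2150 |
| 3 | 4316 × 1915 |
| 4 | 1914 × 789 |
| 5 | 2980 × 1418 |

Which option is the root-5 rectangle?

3

Target root-5 ≈ 2.236.
1: 2.285 (Δ0.049)  2: 2.571 (Δ0.335)  3: 2.254 (Δ0.018)  4: 2.426 (Δ0.190)  5: 2.102 (Δ0.134)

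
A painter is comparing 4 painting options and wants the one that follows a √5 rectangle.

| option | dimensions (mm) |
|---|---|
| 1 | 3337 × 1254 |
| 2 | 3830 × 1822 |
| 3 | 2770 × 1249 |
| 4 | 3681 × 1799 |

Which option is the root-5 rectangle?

Target root-5 ≈ 2.236.
1: 2.661 (Δ0.425)  2: 2.102 (Δ0.134)  3: 2.218 (Δ0.018)  4: 2.046 (Δ0.190)

3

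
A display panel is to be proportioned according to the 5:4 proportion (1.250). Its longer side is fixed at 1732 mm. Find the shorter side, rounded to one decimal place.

5:4 = 1.25000.
Shorter side = 1732 ÷ 1.25000 ≈ 1385.600 → 1385.6 mm.

1385.6 mm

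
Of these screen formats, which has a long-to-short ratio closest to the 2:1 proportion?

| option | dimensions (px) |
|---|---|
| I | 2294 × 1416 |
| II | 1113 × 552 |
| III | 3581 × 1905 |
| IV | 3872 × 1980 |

II

Target 2:1 ≈ 2.000.
I: 1.620 (Δ0.380)  II: 2.016 (Δ0.016)  III: 1.880 (Δ0.120)  IV: 1.956 (Δ0.044)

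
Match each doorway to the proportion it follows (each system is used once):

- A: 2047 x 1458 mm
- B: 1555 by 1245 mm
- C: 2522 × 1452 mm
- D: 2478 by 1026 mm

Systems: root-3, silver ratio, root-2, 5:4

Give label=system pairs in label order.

A = 2047/1458 ≈ 1.404 → root-2 (1.414)
B = 1555/1245 ≈ 1.249 → 5:4 (1.250)
C = 2522/1452 ≈ 1.737 → root-3 (1.732)
D = 2478/1026 ≈ 2.415 → silver ratio (2.414)

A=root-2, B=5:4, C=root-3, D=silver ratio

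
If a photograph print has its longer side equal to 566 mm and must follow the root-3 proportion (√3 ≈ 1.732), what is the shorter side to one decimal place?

326.8 mm

root-3 ≈ 1.73205.
Shorter side = 566 ÷ 1.73205 ≈ 326.780 → 326.8 mm.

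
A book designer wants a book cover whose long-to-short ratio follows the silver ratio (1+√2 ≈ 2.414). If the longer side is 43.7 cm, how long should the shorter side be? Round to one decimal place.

18.1 cm

silver ratio ≈ 2.41421.
Shorter side = 43.7 ÷ 2.41421 ≈ 18.101 → 18.1 cm.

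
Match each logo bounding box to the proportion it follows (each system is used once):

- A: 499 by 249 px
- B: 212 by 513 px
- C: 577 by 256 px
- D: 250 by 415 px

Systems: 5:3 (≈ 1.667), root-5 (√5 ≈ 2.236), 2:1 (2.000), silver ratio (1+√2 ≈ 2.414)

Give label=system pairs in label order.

A=2:1, B=silver ratio, C=root-5, D=5:3

Ratios: A ≈ 2.004; B ≈ 2.420; C ≈ 2.254; D ≈ 1.660.
Targets: 5:3 ≈ 1.667; root-5 ≈ 2.236; 2:1 ≈ 2.000; silver ratio ≈ 2.414.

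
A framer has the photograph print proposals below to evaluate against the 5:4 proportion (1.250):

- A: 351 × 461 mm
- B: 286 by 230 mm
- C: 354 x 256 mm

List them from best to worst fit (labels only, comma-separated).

A: 461/351 ≈ 1.313 → |1.313 − 1.250| = 0.063
B: 286/230 ≈ 1.243 → |1.243 − 1.250| = 0.007
C: 354/256 ≈ 1.383 → |1.383 − 1.250| = 0.133

B, A, C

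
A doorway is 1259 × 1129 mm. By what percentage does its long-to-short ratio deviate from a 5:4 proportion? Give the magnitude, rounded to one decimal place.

Ratio = 1259 / 1129 ≈ 1.1151.
Ideal 5:4 = 1.2500. |1.1151 − 1.2500| / 1.2500 ≈ 10.79% → 10.8%.

10.8%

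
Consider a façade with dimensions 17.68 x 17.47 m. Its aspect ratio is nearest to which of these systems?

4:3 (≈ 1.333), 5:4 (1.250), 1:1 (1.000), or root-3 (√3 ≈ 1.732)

17.68/17.47 ≈ 1.012. Nearest candidates are 1:1 (1.000, off by 0.012) and 5:4 (1.250, off by 0.238).

1:1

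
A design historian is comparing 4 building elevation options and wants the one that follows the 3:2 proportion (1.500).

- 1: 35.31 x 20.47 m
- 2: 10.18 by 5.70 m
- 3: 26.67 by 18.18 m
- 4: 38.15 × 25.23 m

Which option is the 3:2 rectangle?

Target 3:2 ≈ 1.500.
1: 1.725 (Δ0.225)  2: 1.786 (Δ0.286)  3: 1.467 (Δ0.033)  4: 1.512 (Δ0.012)

4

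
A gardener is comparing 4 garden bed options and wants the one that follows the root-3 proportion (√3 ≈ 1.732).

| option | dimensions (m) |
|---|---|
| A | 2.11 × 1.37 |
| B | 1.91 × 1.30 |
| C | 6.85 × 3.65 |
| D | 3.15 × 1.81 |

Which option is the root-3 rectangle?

Target root-3 ≈ 1.732.
A: 1.540 (Δ0.192)  B: 1.469 (Δ0.263)  C: 1.877 (Δ0.145)  D: 1.740 (Δ0.008)

D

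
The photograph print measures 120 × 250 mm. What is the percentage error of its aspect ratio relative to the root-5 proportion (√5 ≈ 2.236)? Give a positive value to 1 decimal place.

Ratio = 250 / 120 ≈ 2.0833.
Ideal root-5 ≈ 2.2361. |2.0833 − 2.2361| / 2.2361 ≈ 6.83% → 6.8%.

6.8%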